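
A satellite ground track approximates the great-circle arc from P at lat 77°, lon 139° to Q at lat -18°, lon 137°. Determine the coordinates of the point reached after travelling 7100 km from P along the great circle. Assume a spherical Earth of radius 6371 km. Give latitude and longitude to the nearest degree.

≈ lat 13°, lon 137°

Write both endpoints as unit vectors p₁, p₂ with components (cos φ cos λ, cos φ sin λ, sin φ).
The central angle between the endpoints is δ = arccos(p₁·p₂) ≈ 1.658 rad (95.0°). The total great-circle distance is δ·R ≈ 1.658 × 6371 ≈ 10564 km, so the target fraction is f = 7100/10564 ≈ 0.672.
Interpolate at f ≈ 0.672 with slerp weights a = sin((1−f)δ)/sin δ ≈ 0.519, b = sin(fδ)/sin δ ≈ 0.901.
p = a·p₁ + b·p₂ ≈ (-0.715, 0.661, 0.228); φ = arcsin(p_z) ≈ 13.15°, λ = atan2(p_y, p_x) ≈ 137.24°.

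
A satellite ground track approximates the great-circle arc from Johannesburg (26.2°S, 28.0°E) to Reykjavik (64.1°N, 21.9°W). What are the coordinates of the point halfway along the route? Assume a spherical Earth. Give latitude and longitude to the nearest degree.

≈ (21°N, 12°E)

Write both endpoints as unit vectors p₁, p₂ with components (cos φ cos λ, cos φ sin λ, sin φ).
The central angle between the endpoints is δ = arccos(p₁·p₂) ≈ 1.716 rad (98.3°).
Interpolate at f = 1/2 with slerp weights a = sin((1−f)δ)/sin δ ≈ 0.765, b = sin(fδ)/sin δ ≈ 0.765.
p = a·p₁ + b·p₂ ≈ (0.916, 0.198, 0.350); φ = arcsin(p_z) ≈ 20.50°, λ = atan2(p_y, p_x) ≈ 12.17°.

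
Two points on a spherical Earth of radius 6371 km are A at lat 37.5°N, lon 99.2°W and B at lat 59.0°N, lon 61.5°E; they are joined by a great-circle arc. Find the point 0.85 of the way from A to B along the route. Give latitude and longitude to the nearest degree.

The haversine formula gives a central angle δ ≈ 1.434 rad (82.2°) between the endpoints.
Interpolate at f = 0.85 with slerp weights a = sin((1−f)δ)/sin δ ≈ 0.215, b = sin(fδ)/sin δ ≈ 0.948.
p = a·p₁ + b·p₂ ≈ (0.206, 0.260, 0.943); φ = arcsin(p_z) ≈ 70.64°, λ = atan2(p_y, p_x) ≈ 51.69°.

≈ lat 71°N, lon 52°E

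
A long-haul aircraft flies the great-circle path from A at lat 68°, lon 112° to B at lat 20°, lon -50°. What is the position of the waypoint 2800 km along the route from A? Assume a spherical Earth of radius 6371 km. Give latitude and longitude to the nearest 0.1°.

≈ lat 82.6°, lon 4.7°

From cos δ = sin φ₁ sin φ₂ + cos φ₁ cos φ₂ cos Δλ, the central angle is δ ≈ 1.588 rad (91.0°). The total great-circle distance is δ·R ≈ 1.588 × 6371 ≈ 10120 km, so the target fraction is f = 2800/10120 ≈ 0.277.
Interpolate at f ≈ 0.277 with slerp weights a = sin((1−f)δ)/sin δ ≈ 0.912, b = sin(fδ)/sin δ ≈ 0.426.
p = a·p₁ + b·p₂ ≈ (0.129, 0.011, 0.992); φ = arcsin(p_z) ≈ 82.56°, λ = atan2(p_y, p_x) ≈ 4.70°.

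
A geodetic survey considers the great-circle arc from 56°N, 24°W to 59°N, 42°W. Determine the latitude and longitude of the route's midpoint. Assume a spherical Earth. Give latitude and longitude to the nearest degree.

Write both endpoints as unit vectors p₁, p₂ with components (cos φ cos λ, cos φ sin λ, sin φ).
The central angle between the endpoints is δ = arccos(p₁·p₂) ≈ 0.176 rad (10.1°).
Interpolate at f = 1/2 with slerp weights a = sin((1−f)δ)/sin δ ≈ 0.502, b = sin(fδ)/sin δ ≈ 0.502.
p = a·p₁ + b·p₂ ≈ (0.449, -0.287, 0.846); φ = arcsin(p_z) ≈ 57.82°, λ = atan2(p_y, p_x) ≈ -32.63°.

≈ 58°N, 33°W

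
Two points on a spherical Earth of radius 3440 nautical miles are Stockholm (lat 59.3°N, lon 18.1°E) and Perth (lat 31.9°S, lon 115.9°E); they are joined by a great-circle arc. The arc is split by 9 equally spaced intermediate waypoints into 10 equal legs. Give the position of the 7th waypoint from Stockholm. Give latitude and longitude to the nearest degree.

≈ lat 1°S, lon 95°E

Write both endpoints as unit vectors p₁, p₂ with components (cos φ cos λ, cos φ sin λ, sin φ).
The central angle between the endpoints is δ = arccos(p₁·p₂) ≈ 2.110 rad (120.9°).
Interpolate at f = 7/10 with slerp weights a = sin((1−f)δ)/sin δ ≈ 0.689, b = sin(fδ)/sin δ ≈ 1.160.
p = a·p₁ + b·p₂ ≈ (-0.096, 0.995, -0.020); φ = arcsin(p_z) ≈ -1.17°, λ = atan2(p_y, p_x) ≈ 95.49°.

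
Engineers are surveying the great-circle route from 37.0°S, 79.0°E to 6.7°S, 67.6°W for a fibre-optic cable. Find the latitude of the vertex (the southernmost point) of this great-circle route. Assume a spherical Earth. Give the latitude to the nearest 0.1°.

≈ 57.2°S

The great circle lies in the plane with unit normal n̂ = (p₁ × p₂)/|p₁ × p₂|.
Here n̂_z ≈ -0.542; the vertex latitude is φ_max = arccos|n̂_z| ≈ 57.2°.
Check via Clairaut: cos φ_max = |cos φ₁| · sin C = cos(37.0°)·sin(137.3°) ≈ 0.542, again giving ≈ 57.2°.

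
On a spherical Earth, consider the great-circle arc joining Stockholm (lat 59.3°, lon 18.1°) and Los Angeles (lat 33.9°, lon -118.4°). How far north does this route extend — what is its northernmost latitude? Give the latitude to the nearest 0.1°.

The great circle lies in the plane with unit normal n̂ = (p₁ × p₂)/|p₁ × p₂|.
Here n̂_z ≈ -0.296; the vertex latitude is φ_max = arccos|n̂_z| ≈ 72.8°.

≈ 72.8°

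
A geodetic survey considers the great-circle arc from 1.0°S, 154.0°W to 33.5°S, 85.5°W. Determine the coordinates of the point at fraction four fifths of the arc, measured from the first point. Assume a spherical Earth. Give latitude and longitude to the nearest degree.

≈ 30°S, 102°W

From cos δ = sin φ₁ sin φ₂ + cos φ₁ cos φ₂ cos Δλ, the central angle is δ ≈ 1.250 rad (71.6°).
Interpolate at f = 4/5 with slerp weights a = sin((1−f)δ)/sin δ ≈ 0.261, b = sin(fδ)/sin δ ≈ 0.887.
p = a·p₁ + b·p₂ ≈ (-0.176, -0.851, -0.494); φ = arcsin(p_z) ≈ -29.60°, λ = atan2(p_y, p_x) ≈ -101.70°.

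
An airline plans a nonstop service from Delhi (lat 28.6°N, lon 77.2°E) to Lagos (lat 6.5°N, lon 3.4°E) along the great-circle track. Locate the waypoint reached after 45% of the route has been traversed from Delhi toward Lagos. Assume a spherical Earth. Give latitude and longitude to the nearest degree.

Convert each endpoint to a unit vector on the sphere (x = cos φ cos λ, y = cos φ sin λ, z = sin φ).
The central angle between the endpoints is δ = arccos(p₁·p₂) ≈ 1.269 rad (72.7°).
Interpolate at f = 0.45 with slerp weights a = sin((1−f)δ)/sin δ ≈ 0.673, b = sin(fδ)/sin δ ≈ 0.566.
p = a·p₁ + b·p₂ ≈ (0.692, 0.610, 0.386); φ = arcsin(p_z) ≈ 22.72°, λ = atan2(p_y, p_x) ≈ 41.36°.

≈ lat 23°N, lon 41°E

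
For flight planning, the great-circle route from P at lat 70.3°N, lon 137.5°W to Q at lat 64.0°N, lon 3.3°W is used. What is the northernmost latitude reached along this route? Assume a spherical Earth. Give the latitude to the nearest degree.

The great circle lies in the plane with unit normal n̂ = (p₁ × p₂)/|p₁ × p₂|.
Here n̂_z ≈ +0.158; the vertex latitude is φ_max = arccos|n̂_z| ≈ 80.9°.
Check via Clairaut: cos φ_max = |cos φ₁| · sin C = cos(70.3°)·sin(28.0°) ≈ 0.158, again giving ≈ 80.9°.

≈ 81°N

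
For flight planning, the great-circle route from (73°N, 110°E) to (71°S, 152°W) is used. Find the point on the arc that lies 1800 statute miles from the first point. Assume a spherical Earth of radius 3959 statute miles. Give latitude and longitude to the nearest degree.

From cos δ = sin φ₁ sin φ₂ + cos φ₁ cos φ₂ cos Δλ, the central angle is δ ≈ 2.732 rad (156.6°). The total great-circle distance is δ·R ≈ 2.732 × 3959 ≈ 10818 mi, so the target fraction is f = 1800/10818 ≈ 0.166.
Interpolate at f ≈ 0.166 with slerp weights a = sin((1−f)δ)/sin δ ≈ 1.911, b = sin(fδ)/sin δ ≈ 1.104.
p = a·p₁ + b·p₂ ≈ (-0.508, 0.356, 0.784); φ = arcsin(p_z) ≈ 51.62°, λ = atan2(p_y, p_x) ≈ 144.97°.

≈ (52°N, 145°E)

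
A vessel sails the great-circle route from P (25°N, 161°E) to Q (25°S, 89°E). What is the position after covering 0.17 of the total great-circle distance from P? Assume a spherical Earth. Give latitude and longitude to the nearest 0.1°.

≈ (17.1°N, 147.9°E)

From cos δ = sin φ₁ sin φ₂ + cos φ₁ cos φ₂ cos Δλ, the central angle is δ ≈ 1.496 rad (85.7°).
Interpolate at f = 0.17 with slerp weights a = sin((1−f)δ)/sin δ ≈ 0.949, b = sin(fδ)/sin δ ≈ 0.252.
p = a·p₁ + b·p₂ ≈ (-0.809, 0.509, 0.294); φ = arcsin(p_z) ≈ 17.12°, λ = atan2(p_y, p_x) ≈ 147.85°.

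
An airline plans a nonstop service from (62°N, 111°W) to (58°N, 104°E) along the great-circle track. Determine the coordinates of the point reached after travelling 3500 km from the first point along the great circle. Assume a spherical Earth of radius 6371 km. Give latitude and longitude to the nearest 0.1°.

≈ (79.0°N, 150.2°E)

Convert each endpoint to a unit vector on the sphere (x = cos φ cos λ, y = cos φ sin λ, z = sin φ).
The central angle between the endpoints is δ = arccos(p₁·p₂) ≈ 0.994 rad (57.0°). The total great-circle distance is δ·R ≈ 0.994 × 6371 ≈ 6335 km, so the target fraction is f = 3500/6335 ≈ 0.552.
Interpolate at f ≈ 0.552 with slerp weights a = sin((1−f)δ)/sin δ ≈ 0.513, b = sin(fδ)/sin δ ≈ 0.623.
p = a·p₁ + b·p₂ ≈ (-0.166, 0.095, 0.981); φ = arcsin(p_z) ≈ 78.96°, λ = atan2(p_y, p_x) ≈ 150.21°.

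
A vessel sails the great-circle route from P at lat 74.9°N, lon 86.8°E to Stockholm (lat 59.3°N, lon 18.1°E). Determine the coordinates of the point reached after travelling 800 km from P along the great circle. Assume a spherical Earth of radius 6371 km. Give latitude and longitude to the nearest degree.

The haversine formula gives a central angle δ ≈ 0.498 rad (28.5°) between the endpoints. The total great-circle distance is δ·R ≈ 0.498 × 6371 ≈ 3174 km, so the target fraction is f = 800/3174 ≈ 0.252.
Interpolate at f ≈ 0.252 with slerp weights a = sin((1−f)δ)/sin δ ≈ 0.762, b = sin(fδ)/sin δ ≈ 0.262.
p = a·p₁ + b·p₂ ≈ (0.138, 0.240, 0.961); φ = arcsin(p_z) ≈ 73.93°, λ = atan2(p_y, p_x) ≈ 60.02°.

≈ lat 74°N, lon 60°E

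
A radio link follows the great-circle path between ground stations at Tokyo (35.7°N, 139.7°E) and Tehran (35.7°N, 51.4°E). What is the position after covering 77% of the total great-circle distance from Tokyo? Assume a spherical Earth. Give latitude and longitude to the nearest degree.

Convert each endpoint to a unit vector on the sphere (x = cos φ cos λ, y = cos φ sin λ, z = sin φ).
The central angle between the endpoints is δ = arccos(p₁·p₂) ≈ 1.202 rad (68.9°).
Interpolate at f = 0.77 with slerp weights a = sin((1−f)δ)/sin δ ≈ 0.293, b = sin(fδ)/sin δ ≈ 0.857.
p = a·p₁ + b·p₂ ≈ (0.253, 0.697, 0.671); φ = arcsin(p_z) ≈ 42.12°, λ = atan2(p_y, p_x) ≈ 70.08°.

≈ (42°N, 70°E)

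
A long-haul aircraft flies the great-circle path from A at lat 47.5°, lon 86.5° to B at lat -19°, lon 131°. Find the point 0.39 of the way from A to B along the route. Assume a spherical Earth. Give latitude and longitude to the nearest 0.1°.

Convert each endpoint to a unit vector on the sphere (x = cos φ cos λ, y = cos φ sin λ, z = sin φ).
The central angle between the endpoints is δ = arccos(p₁·p₂) ≈ 1.354 rad (77.6°).
Interpolate at f = 0.39 with slerp weights a = sin((1−f)δ)/sin δ ≈ 0.753, b = sin(fδ)/sin δ ≈ 0.516.
p = a·p₁ + b·p₂ ≈ (-0.289, 0.876, 0.387); φ = arcsin(p_z) ≈ 22.77°, λ = atan2(p_y, p_x) ≈ 108.26°.

≈ lat 22.8°, lon 108.3°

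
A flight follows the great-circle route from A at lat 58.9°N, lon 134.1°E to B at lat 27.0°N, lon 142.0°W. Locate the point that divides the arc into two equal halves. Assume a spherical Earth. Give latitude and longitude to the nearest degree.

Convert each endpoint to a unit vector on the sphere (x = cos φ cos λ, y = cos φ sin λ, z = sin φ).
The central angle between the endpoints is δ = arccos(p₁·p₂) ≈ 1.118 rad (64.0°).
Interpolate at f = 1/2 with slerp weights a = sin((1−f)δ)/sin δ ≈ 0.590, b = sin(fδ)/sin δ ≈ 0.590.
p = a·p₁ + b·p₂ ≈ (-0.626, -0.105, 0.773); φ = arcsin(p_z) ≈ 50.60°, λ = atan2(p_y, p_x) ≈ -170.50°.

≈ lat 51°N, lon 171°W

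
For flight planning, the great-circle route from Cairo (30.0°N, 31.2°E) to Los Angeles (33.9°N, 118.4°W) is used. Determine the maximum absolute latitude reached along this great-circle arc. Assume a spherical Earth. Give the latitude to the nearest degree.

≈ 67°N

The great circle lies in the plane with unit normal n̂ = (p₁ × p₂)/|p₁ × p₂|.
Here n̂_z ≈ -0.387; the vertex latitude is φ_max = arccos|n̂_z| ≈ 67.2°.
Check via Clairaut: cos φ_max = |cos φ₁| · sin C = cos(30.0°)·sin(26.5°) ≈ 0.387, again giving ≈ 67.2°.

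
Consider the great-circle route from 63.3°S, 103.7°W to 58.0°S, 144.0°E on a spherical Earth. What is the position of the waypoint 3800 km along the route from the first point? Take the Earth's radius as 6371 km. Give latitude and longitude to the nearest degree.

Write both endpoints as unit vectors p₁, p₂ with components (cos φ cos λ, cos φ sin λ, sin φ).
The central angle between the endpoints is δ = arccos(p₁·p₂) ≈ 0.840 rad (48.1°). The total great-circle distance is δ·R ≈ 0.840 × 6371 ≈ 5353 km, so the target fraction is f = 3800/5353 ≈ 0.710.
Interpolate at f ≈ 0.710 with slerp weights a = sin((1−f)δ)/sin δ ≈ 0.324, b = sin(fδ)/sin δ ≈ 0.754.
p = a·p₁ + b·p₂ ≈ (-0.358, 0.093, -0.929); φ = arcsin(p_z) ≈ -68.30°, λ = atan2(p_y, p_x) ≈ 165.37°.

≈ 68°S, 165°E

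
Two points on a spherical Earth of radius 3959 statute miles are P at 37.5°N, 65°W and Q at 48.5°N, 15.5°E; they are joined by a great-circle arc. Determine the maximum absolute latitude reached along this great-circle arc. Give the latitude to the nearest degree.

The great circle lies in the plane with unit normal n̂ = (p₁ × p₂)/|p₁ × p₂|.
Here n̂_z ≈ +0.617; the vertex latitude is φ_max = arccos|n̂_z| ≈ 51.9°.
Check via Clairaut: cos φ_max = |cos φ₁| · sin C = cos(37.5°)·sin(51.1°) ≈ 0.617, again giving ≈ 51.9°.

≈ 52°N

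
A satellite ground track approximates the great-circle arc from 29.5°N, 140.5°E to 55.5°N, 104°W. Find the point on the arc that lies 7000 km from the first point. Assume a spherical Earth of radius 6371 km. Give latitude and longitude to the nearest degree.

From cos δ = sin φ₁ sin φ₂ + cos φ₁ cos φ₂ cos Δλ, the central angle is δ ≈ 1.376 rad (78.8°). The total great-circle distance is δ·R ≈ 1.376 × 6371 ≈ 8766 km, so the target fraction is f = 7000/8766 ≈ 0.799.
Interpolate at f ≈ 0.799 with slerp weights a = sin((1−f)δ)/sin δ ≈ 0.279, b = sin(fδ)/sin δ ≈ 0.908.
p = a·p₁ + b·p₂ ≈ (-0.312, -0.344, 0.886); φ = arcsin(p_z) ≈ 62.32°, λ = atan2(p_y, p_x) ≈ -132.15°.

≈ 62°N, 132°W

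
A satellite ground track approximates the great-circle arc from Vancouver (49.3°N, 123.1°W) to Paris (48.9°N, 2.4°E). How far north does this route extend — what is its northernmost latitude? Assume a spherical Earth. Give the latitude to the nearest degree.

≈ 68°N

The great circle lies in the plane with unit normal n̂ = (p₁ × p₂)/|p₁ × p₂|.
Here n̂_z ≈ +0.369; the vertex latitude is φ_max = arccos|n̂_z| ≈ 68.4°.
Check via Clairaut: cos φ_max = |cos φ₁| · sin C = cos(49.3°)·sin(34.4°) ≈ 0.369, again giving ≈ 68.4°.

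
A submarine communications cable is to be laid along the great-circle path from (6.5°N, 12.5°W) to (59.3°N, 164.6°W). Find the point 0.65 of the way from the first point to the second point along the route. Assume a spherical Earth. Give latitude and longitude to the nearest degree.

≈ (71°N, 62°W)

Convert each endpoint to a unit vector on the sphere (x = cos φ cos λ, y = cos φ sin λ, z = sin φ).
The central angle between the endpoints is δ = arccos(p₁·p₂) ≈ 1.929 rad (110.5°).
Interpolate at f = 0.65 with slerp weights a = sin((1−f)δ)/sin δ ≈ 0.668, b = sin(fδ)/sin δ ≈ 1.015.
p = a·p₁ + b·p₂ ≈ (0.148, -0.281, 0.948); φ = arcsin(p_z) ≈ 71.47°, λ = atan2(p_y, p_x) ≈ -62.23°.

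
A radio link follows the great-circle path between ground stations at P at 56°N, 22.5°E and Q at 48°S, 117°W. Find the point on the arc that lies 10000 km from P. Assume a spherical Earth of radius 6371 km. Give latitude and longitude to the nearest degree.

Write both endpoints as unit vectors p₁, p₂ with components (cos φ cos λ, cos φ sin λ, sin φ).
The central angle between the endpoints is δ = arccos(p₁·p₂) ≈ 2.692 rad (154.2°). The total great-circle distance is δ·R ≈ 2.692 × 6371 ≈ 17151 km, so the target fraction is f = 10000/17151 ≈ 0.583.
Interpolate at f ≈ 0.583 with slerp weights a = sin((1−f)δ)/sin δ ≈ 2.073, b = sin(fδ)/sin δ ≈ 2.301.
p = a·p₁ + b·p₂ ≈ (0.372, -0.928, 0.009); φ = arcsin(p_z) ≈ 0.52°, λ = atan2(p_y, p_x) ≈ -68.15°.

≈ 1°N, 68°W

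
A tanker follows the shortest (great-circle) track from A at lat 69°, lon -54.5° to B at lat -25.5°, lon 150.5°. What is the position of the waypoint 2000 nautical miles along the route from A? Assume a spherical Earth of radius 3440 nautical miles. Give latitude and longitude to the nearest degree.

The haversine formula gives a central angle δ ≈ 2.339 rad (134.0°) between the endpoints. The total great-circle distance is δ·R ≈ 2.339 × 3440 ≈ 8047 nmi, so the target fraction is f = 2000/8047 ≈ 0.249.
Interpolate at f ≈ 0.249 with slerp weights a = sin((1−f)δ)/sin δ ≈ 1.367, b = sin(fδ)/sin δ ≈ 0.764.
p = a·p₁ + b·p₂ ≈ (-0.316, -0.059, 0.947); φ = arcsin(p_z) ≈ 71.27°, λ = atan2(p_y, p_x) ≈ -169.38°.

≈ lat 71°, lon -169°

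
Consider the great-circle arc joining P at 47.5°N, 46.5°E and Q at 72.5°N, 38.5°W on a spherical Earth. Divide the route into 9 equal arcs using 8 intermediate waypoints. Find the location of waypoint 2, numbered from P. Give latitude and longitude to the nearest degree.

≈ 56°N, 39°E

Convert each endpoint to a unit vector on the sphere (x = cos φ cos λ, y = cos φ sin λ, z = sin φ).
The central angle between the endpoints is δ = arccos(p₁·p₂) ≈ 0.766 rad (43.9°).
Interpolate at f = 2/9 with slerp weights a = sin((1−f)δ)/sin δ ≈ 0.809, b = sin(fδ)/sin δ ≈ 0.244.
p = a·p₁ + b·p₂ ≈ (0.434, 0.351, 0.830); φ = arcsin(p_z) ≈ 56.08°, λ = atan2(p_y, p_x) ≈ 38.96°.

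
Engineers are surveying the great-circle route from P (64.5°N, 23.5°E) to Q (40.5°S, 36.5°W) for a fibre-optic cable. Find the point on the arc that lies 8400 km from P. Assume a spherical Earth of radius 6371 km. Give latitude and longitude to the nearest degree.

≈ (4°S, 21°W)

The haversine formula gives a central angle δ ≈ 2.007 rad (115.0°) between the endpoints. The total great-circle distance is δ·R ≈ 2.007 × 6371 ≈ 12787 km, so the target fraction is f = 8400/12787 ≈ 0.657.
Interpolate at f ≈ 0.657 with slerp weights a = sin((1−f)δ)/sin δ ≈ 0.701, b = sin(fδ)/sin δ ≈ 1.068.
p = a·p₁ + b·p₂ ≈ (0.930, -0.363, -0.061); φ = arcsin(p_z) ≈ -3.50°, λ = atan2(p_y, p_x) ≈ -21.32°.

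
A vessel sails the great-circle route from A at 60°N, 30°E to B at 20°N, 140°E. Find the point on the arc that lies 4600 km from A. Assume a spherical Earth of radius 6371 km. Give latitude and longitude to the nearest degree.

Write both endpoints as unit vectors p₁, p₂ with components (cos φ cos λ, cos φ sin λ, sin φ).
The central angle between the endpoints is δ = arccos(p₁·p₂) ≈ 1.435 rad (82.2°). The total great-circle distance is δ·R ≈ 1.435 × 6371 ≈ 9142 km, so the target fraction is f = 4600/9142 ≈ 0.503.
Interpolate at f ≈ 0.503 with slerp weights a = sin((1−f)δ)/sin δ ≈ 0.660, b = sin(fδ)/sin δ ≈ 0.667.
p = a·p₁ + b·p₂ ≈ (-0.194, 0.568, 0.800); φ = arcsin(p_z) ≈ 53.11°, λ = atan2(p_y, p_x) ≈ 108.89°.

≈ 53°N, 109°E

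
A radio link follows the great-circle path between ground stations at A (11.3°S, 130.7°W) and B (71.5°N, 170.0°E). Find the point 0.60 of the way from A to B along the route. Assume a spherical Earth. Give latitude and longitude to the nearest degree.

Write both endpoints as unit vectors p₁, p₂ with components (cos φ cos λ, cos φ sin λ, sin φ).
The central angle between the endpoints is δ = arccos(p₁·p₂) ≈ 1.598 rad (91.5°).
Interpolate at f = 0.60 with slerp weights a = sin((1−f)δ)/sin δ ≈ 0.597, b = sin(fδ)/sin δ ≈ 0.819.
p = a·p₁ + b·p₂ ≈ (-0.637, -0.398, 0.659); φ = arcsin(p_z) ≈ 41.26°, λ = atan2(p_y, p_x) ≈ -147.99°.

≈ (41°N, 148°W)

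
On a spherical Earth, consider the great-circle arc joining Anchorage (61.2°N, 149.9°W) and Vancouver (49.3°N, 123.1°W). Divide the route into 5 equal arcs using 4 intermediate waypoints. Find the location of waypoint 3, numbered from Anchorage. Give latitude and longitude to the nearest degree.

Convert each endpoint to a unit vector on the sphere (x = cos φ cos λ, y = cos φ sin λ, z = sin φ).
The central angle between the endpoints is δ = arccos(p₁·p₂) ≈ 0.334 rad (19.1°).
Interpolate at f = 3/5 with slerp weights a = sin((1−f)δ)/sin δ ≈ 0.406, b = sin(fδ)/sin δ ≈ 0.607.
p = a·p₁ + b·p₂ ≈ (-0.386, -0.430, 0.816); φ = arcsin(p_z) ≈ 54.73°, λ = atan2(p_y, p_x) ≈ -131.89°.

≈ 55°N, 132°W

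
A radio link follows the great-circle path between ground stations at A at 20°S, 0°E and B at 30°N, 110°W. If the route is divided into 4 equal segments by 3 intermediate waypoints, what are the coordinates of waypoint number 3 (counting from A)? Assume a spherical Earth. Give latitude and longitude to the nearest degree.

≈ 22°N, 79°W

Write both endpoints as unit vectors p₁, p₂ with components (cos φ cos λ, cos φ sin λ, sin φ).
The central angle between the endpoints is δ = arccos(p₁·p₂) ≈ 2.037 rad (116.7°).
Interpolate at f = 3/4 with slerp weights a = sin((1−f)δ)/sin δ ≈ 0.546, b = sin(fδ)/sin δ ≈ 1.118.
p = a·p₁ + b·p₂ ≈ (0.182, -0.910, 0.373); φ = arcsin(p_z) ≈ 21.87°, λ = atan2(p_y, p_x) ≈ -78.72°.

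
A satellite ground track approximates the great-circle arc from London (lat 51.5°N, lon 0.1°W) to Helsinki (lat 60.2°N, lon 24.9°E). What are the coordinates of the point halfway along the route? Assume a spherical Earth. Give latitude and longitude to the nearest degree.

≈ lat 56°N, lon 11°E

Convert each endpoint to a unit vector on the sphere (x = cos φ cos λ, y = cos φ sin λ, z = sin φ).
The central angle between the endpoints is δ = arccos(p₁·p₂) ≈ 0.286 rad (16.4°).
Interpolate at f = 1/2 with slerp weights a = sin((1−f)δ)/sin δ ≈ 0.505, b = sin(fδ)/sin δ ≈ 0.505.
p = a·p₁ + b·p₂ ≈ (0.542, 0.105, 0.834); φ = arcsin(p_z) ≈ 56.48°, λ = atan2(p_y, p_x) ≈ 10.98°.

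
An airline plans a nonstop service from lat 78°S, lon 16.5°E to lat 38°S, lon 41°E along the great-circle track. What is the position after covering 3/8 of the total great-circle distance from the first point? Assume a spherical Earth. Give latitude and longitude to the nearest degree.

Write both endpoints as unit vectors p₁, p₂ with components (cos φ cos λ, cos φ sin λ, sin φ).
The central angle between the endpoints is δ = arccos(p₁·p₂) ≈ 0.721 rad (41.3°).
Interpolate at f = 3/8 with slerp weights a = sin((1−f)δ)/sin δ ≈ 0.660, b = sin(fδ)/sin δ ≈ 0.405.
p = a·p₁ + b·p₂ ≈ (0.372, 0.248, -0.894); φ = arcsin(p_z) ≈ -63.43°, λ = atan2(p_y, p_x) ≈ 33.69°.

≈ lat 63°S, lon 34°E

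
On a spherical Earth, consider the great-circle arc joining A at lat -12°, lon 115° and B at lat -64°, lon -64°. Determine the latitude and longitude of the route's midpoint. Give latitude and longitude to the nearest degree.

The haversine formula gives a central angle δ ≈ 1.815 rad (104.0°) between the endpoints.
Interpolate at f = 1/2 with slerp weights a = sin((1−f)δ)/sin δ ≈ 0.812, b = sin(fδ)/sin δ ≈ 0.812.
p = a·p₁ + b·p₂ ≈ (-0.180, 0.400, -0.899); φ = arcsin(p_z) ≈ -63.99°, λ = atan2(p_y, p_x) ≈ 114.19°.

≈ lat -64°, lon 114°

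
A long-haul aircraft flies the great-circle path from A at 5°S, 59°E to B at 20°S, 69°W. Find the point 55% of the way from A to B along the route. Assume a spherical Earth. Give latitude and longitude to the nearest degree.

≈ 28°S, 8°W

Write both endpoints as unit vectors p₁, p₂ with components (cos φ cos λ, cos φ sin λ, sin φ).
The central angle between the endpoints is δ = arccos(p₁·p₂) ≈ 2.149 rad (123.1°).
Interpolate at f = 0.55 with slerp weights a = sin((1−f)δ)/sin δ ≈ 0.983, b = sin(fδ)/sin δ ≈ 1.105.
p = a·p₁ + b·p₂ ≈ (0.876, -0.130, -0.464); φ = arcsin(p_z) ≈ -27.62°, λ = atan2(p_y, p_x) ≈ -8.43°.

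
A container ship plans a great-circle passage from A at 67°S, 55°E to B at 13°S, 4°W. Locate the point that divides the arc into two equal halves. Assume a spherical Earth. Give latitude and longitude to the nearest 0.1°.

Write both endpoints as unit vectors p₁, p₂ with components (cos φ cos λ, cos φ sin λ, sin φ).
The central angle between the endpoints is δ = arccos(p₁·p₂) ≈ 1.156 rad (66.2°).
Interpolate at f = 1/2 with slerp weights a = sin((1−f)δ)/sin δ ≈ 0.597, b = sin(fδ)/sin δ ≈ 0.597.
p = a·p₁ + b·p₂ ≈ (0.714, 0.150, -0.684); φ = arcsin(p_z) ≈ -43.14°, λ = atan2(p_y, p_x) ≈ 11.90°.

≈ 43.1°S, 11.9°E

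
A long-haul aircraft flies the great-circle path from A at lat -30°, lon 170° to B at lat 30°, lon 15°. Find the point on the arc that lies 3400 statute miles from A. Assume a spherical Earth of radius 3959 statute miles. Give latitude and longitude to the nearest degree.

≈ lat -15°, lon 119°

Write both endpoints as unit vectors p₁, p₂ with components (cos φ cos λ, cos φ sin λ, sin φ).
The central angle between the endpoints is δ = arccos(p₁·p₂) ≈ 2.764 rad (158.4°). The total great-circle distance is δ·R ≈ 2.764 × 3959 ≈ 10945 mi, so the target fraction is f = 3400/10945 ≈ 0.311.
Interpolate at f ≈ 0.311 with slerp weights a = sin((1−f)δ)/sin δ ≈ 2.565, b = sin(fδ)/sin δ ≈ 2.056.
p = a·p₁ + b·p₂ ≈ (-0.468, 0.847, -0.254); φ = arcsin(p_z) ≈ -14.74°, λ = atan2(p_y, p_x) ≈ 118.92°.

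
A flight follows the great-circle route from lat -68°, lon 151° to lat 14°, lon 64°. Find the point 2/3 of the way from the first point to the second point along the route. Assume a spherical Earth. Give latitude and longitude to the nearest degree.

Convert each endpoint to a unit vector on the sphere (x = cos φ cos λ, y = cos φ sin λ, z = sin φ).
The central angle between the endpoints is δ = arccos(p₁·p₂) ≈ 1.778 rad (101.8°).
Interpolate at f = 2/3 with slerp weights a = sin((1−f)δ)/sin δ ≈ 0.571, b = sin(fδ)/sin δ ≈ 0.947.
p = a·p₁ + b·p₂ ≈ (0.216, 0.929, -0.300); φ = arcsin(p_z) ≈ -17.46°, λ = atan2(p_y, p_x) ≈ 76.93°.

≈ lat -17°, lon 77°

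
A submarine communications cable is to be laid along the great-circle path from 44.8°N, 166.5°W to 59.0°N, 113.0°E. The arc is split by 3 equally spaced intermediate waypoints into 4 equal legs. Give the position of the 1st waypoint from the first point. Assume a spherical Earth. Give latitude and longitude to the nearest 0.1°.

≈ 52.9°N, 179.8°E

Write both endpoints as unit vectors p₁, p₂ with components (cos φ cos λ, cos φ sin λ, sin φ).
The central angle between the endpoints is δ = arccos(p₁·p₂) ≈ 0.844 rad (48.4°).
Interpolate at f = 1/4 with slerp weights a = sin((1−f)δ)/sin δ ≈ 0.792, b = sin(fδ)/sin δ ≈ 0.280.
p = a·p₁ + b·p₂ ≈ (-0.603, 0.002, 0.798); φ = arcsin(p_z) ≈ 52.94°, λ = atan2(p_y, p_x) ≈ 179.83°.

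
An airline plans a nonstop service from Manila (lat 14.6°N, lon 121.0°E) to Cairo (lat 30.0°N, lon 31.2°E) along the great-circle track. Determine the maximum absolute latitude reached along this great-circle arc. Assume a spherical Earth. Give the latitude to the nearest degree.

The great circle lies in the plane with unit normal n̂ = (p₁ × p₂)/|p₁ × p₂|.
Here n̂_z ≈ -0.845; the vertex latitude is φ_max = arccos|n̂_z| ≈ 32.3°.
Check via Clairaut: cos φ_max = |cos φ₁| · sin C = cos(14.6°)·sin(60.8°) ≈ 0.845, again giving ≈ 32.3°.

≈ 32°N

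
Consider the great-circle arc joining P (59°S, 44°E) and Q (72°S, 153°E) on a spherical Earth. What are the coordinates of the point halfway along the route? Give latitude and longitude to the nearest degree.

≈ (74°S, 79°E)

The haversine formula gives a central angle δ ≈ 0.702 rad (40.2°) between the endpoints.
Interpolate at f = 1/2 with slerp weights a = sin((1−f)δ)/sin δ ≈ 0.532, b = sin(fδ)/sin δ ≈ 0.532.
p = a·p₁ + b·p₂ ≈ (0.051, 0.265, -0.963); φ = arcsin(p_z) ≈ -74.34°, λ = atan2(p_y, p_x) ≈ 79.18°.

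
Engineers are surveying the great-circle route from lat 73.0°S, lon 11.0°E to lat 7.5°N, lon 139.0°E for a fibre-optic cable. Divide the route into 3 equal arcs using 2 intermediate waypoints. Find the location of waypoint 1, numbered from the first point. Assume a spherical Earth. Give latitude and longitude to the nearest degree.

≈ lat 61°S, lon 111°E

Write both endpoints as unit vectors p₁, p₂ with components (cos φ cos λ, cos φ sin λ, sin φ).
The central angle between the endpoints is δ = arccos(p₁·p₂) ≈ 1.879 rad (107.7°).
Interpolate at f = 1/3 with slerp weights a = sin((1−f)δ)/sin δ ≈ 0.997, b = sin(fδ)/sin δ ≈ 0.615.
p = a·p₁ + b·p₂ ≈ (-0.174, 0.456, -0.873); φ = arcsin(p_z) ≈ -60.80°, λ = atan2(p_y, p_x) ≈ 110.92°.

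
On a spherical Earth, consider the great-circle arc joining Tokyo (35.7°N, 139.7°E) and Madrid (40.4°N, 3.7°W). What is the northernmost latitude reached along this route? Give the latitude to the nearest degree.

≈ 68°N

The great circle lies in the plane with unit normal n̂ = (p₁ × p₂)/|p₁ × p₂|.
Here n̂_z ≈ -0.371; the vertex latitude is φ_max = arccos|n̂_z| ≈ 68.2°.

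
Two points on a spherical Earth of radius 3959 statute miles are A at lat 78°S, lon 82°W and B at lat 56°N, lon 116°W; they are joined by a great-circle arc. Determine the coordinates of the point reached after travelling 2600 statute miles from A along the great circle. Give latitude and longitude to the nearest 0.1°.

≈ lat 41.4°S, lon 103.3°W

Convert each endpoint to a unit vector on the sphere (x = cos φ cos λ, y = cos φ sin λ, z = sin φ).
The central angle between the endpoints is δ = arccos(p₁·p₂) ≈ 2.367 rad (135.6°). The total great-circle distance is δ·R ≈ 2.367 × 3959 ≈ 9370 mi, so the target fraction is f = 2600/9370 ≈ 0.277.
Interpolate at f ≈ 0.277 with slerp weights a = sin((1−f)δ)/sin δ ≈ 1.416, b = sin(fδ)/sin δ ≈ 0.873.
p = a·p₁ + b·p₂ ≈ (-0.173, -0.730, -0.661); φ = arcsin(p_z) ≈ -41.39°, λ = atan2(p_y, p_x) ≈ -103.33°.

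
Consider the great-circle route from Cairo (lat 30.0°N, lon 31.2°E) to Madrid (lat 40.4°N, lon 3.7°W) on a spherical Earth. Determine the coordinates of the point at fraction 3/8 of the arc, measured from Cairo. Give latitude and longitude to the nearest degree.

≈ lat 35°N, lon 19°E

Write both endpoints as unit vectors p₁, p₂ with components (cos φ cos λ, cos φ sin λ, sin φ).
The central angle between the endpoints is δ = arccos(p₁·p₂) ≈ 0.526 rad (30.1°).
Interpolate at f = 3/8 with slerp weights a = sin((1−f)δ)/sin δ ≈ 0.643, b = sin(fδ)/sin δ ≈ 0.390.
p = a·p₁ + b·p₂ ≈ (0.773, 0.269, 0.574); φ = arcsin(p_z) ≈ 35.06°, λ = atan2(p_y, p_x) ≈ 19.21°.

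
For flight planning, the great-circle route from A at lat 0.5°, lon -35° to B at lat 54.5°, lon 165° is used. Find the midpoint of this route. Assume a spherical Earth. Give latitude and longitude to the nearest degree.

The haversine formula gives a central angle δ ≈ 2.140 rad (122.6°) between the endpoints.
Interpolate at f = 1/2 with slerp weights a = sin((1−f)δ)/sin δ ≈ 1.041, b = sin(fδ)/sin δ ≈ 1.041.
p = a·p₁ + b·p₂ ≈ (0.269, -0.441, 0.857); φ = arcsin(p_z) ≈ 58.93°, λ = atan2(p_y, p_x) ≈ -58.62°.

≈ lat 59°, lon -59°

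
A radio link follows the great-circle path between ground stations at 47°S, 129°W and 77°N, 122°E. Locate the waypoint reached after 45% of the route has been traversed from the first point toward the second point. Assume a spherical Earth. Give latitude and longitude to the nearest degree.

Convert each endpoint to a unit vector on the sphere (x = cos φ cos λ, y = cos φ sin λ, z = sin φ).
The central angle between the endpoints is δ = arccos(p₁·p₂) ≈ 2.438 rad (139.7°).
Interpolate at f = 0.45 with slerp weights a = sin((1−f)δ)/sin δ ≈ 1.505, b = sin(fδ)/sin δ ≈ 1.376.
p = a·p₁ + b·p₂ ≈ (-0.810, -0.535, 0.240); φ = arcsin(p_z) ≈ 13.86°, λ = atan2(p_y, p_x) ≈ -146.54°.

≈ 14°N, 147°W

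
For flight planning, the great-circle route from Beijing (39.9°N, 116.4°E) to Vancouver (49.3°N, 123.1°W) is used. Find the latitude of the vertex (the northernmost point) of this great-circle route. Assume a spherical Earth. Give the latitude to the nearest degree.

≈ 64°N

The great circle lies in the plane with unit normal n̂ = (p₁ × p₂)/|p₁ × p₂|.
Here n̂_z ≈ +0.443; the vertex latitude is φ_max = arccos|n̂_z| ≈ 63.7°.
Check via Clairaut: cos φ_max = |cos φ₁| · sin C = cos(39.9°)·sin(35.3°) ≈ 0.443, again giving ≈ 63.7°.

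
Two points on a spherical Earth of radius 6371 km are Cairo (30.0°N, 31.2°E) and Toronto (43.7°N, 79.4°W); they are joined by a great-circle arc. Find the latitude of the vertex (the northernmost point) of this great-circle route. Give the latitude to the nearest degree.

≈ 54°N

The great circle lies in the plane with unit normal n̂ = (p₁ × p₂)/|p₁ × p₂|.
Here n̂_z ≈ -0.591; the vertex latitude is φ_max = arccos|n̂_z| ≈ 53.8°.
Check via Clairaut: cos φ_max = |cos φ₁| · sin C = cos(30.0°)·sin(43.0°) ≈ 0.591, again giving ≈ 53.8°.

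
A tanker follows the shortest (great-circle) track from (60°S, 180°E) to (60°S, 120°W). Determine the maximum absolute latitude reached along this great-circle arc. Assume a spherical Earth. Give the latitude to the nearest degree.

≈ 63°S

The great circle lies in the plane with unit normal n̂ = (p₁ × p₂)/|p₁ × p₂|.
Here n̂_z ≈ +0.447; the vertex latitude is φ_max = arccos|n̂_z| ≈ 63.4°.
Check via Clairaut: cos φ_max = |cos φ₁| · sin C = cos(60.0°)·sin(116.6°) ≈ 0.447, again giving ≈ 63.4°.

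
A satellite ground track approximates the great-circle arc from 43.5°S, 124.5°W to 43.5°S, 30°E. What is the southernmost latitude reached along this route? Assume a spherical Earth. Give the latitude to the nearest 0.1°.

≈ 76.9°S

The great circle lies in the plane with unit normal n̂ = (p₁ × p₂)/|p₁ × p₂|.
Here n̂_z ≈ +0.227; the vertex latitude is φ_max = arccos|n̂_z| ≈ 76.9°.
Check via Clairaut: cos φ_max = |cos φ₁| · sin C = cos(43.5°)·sin(161.8°) ≈ 0.227, again giving ≈ 76.9°.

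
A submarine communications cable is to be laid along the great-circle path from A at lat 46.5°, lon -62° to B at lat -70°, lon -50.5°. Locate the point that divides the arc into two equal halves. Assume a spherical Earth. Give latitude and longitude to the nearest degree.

≈ lat -12°, lon -58°

The haversine formula gives a central angle δ ≈ 2.039 rad (116.8°) between the endpoints.
Interpolate at f = 1/2 with slerp weights a = sin((1−f)δ)/sin δ ≈ 0.954, b = sin(fδ)/sin δ ≈ 0.954.
p = a·p₁ + b·p₂ ≈ (0.516, -0.832, -0.205); φ = arcsin(p_z) ≈ -11.80°, λ = atan2(p_y, p_x) ≈ -58.19°.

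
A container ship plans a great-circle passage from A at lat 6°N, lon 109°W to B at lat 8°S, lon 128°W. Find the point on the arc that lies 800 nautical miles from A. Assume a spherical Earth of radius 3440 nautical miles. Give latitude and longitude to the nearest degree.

Write both endpoints as unit vectors p₁, p₂ with components (cos φ cos λ, cos φ sin λ, sin φ).
The central angle between the endpoints is δ = arccos(p₁·p₂) ≈ 0.411 rad (23.6°). The total great-circle distance is δ·R ≈ 0.411 × 3440 ≈ 1415 nmi, so the target fraction is f = 800/1415 ≈ 0.566.
Interpolate at f ≈ 0.566 with slerp weights a = sin((1−f)δ)/sin δ ≈ 0.445, b = sin(fδ)/sin δ ≈ 0.577.
p = a·p₁ + b·p₂ ≈ (-0.495, -0.868, -0.034); φ = arcsin(p_z) ≈ -1.94°, λ = atan2(p_y, p_x) ≈ -119.72°.

≈ lat 2°S, lon 120°W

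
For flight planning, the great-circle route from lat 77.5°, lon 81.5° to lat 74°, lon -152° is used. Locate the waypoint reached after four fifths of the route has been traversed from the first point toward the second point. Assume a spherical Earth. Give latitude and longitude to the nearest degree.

≈ lat 78°, lon -162°

The haversine formula gives a central angle δ ≈ 0.444 rad (25.4°) between the endpoints.
Interpolate at f = 4/5 with slerp weights a = sin((1−f)δ)/sin δ ≈ 0.206, b = sin(fδ)/sin δ ≈ 0.810.
p = a·p₁ + b·p₂ ≈ (-0.190, -0.061, 0.980); φ = arcsin(p_z) ≈ 78.47°, λ = atan2(p_y, p_x) ≈ -162.36°.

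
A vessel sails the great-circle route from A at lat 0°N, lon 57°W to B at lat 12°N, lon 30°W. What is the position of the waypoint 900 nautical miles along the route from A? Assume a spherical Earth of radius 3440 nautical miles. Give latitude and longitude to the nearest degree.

Convert each endpoint to a unit vector on the sphere (x = cos φ cos λ, y = cos φ sin λ, z = sin φ).
The central angle between the endpoints is δ = arccos(p₁·p₂) ≈ 0.512 rad (29.4°). The total great-circle distance is δ·R ≈ 0.512 × 3440 ≈ 1763 nmi, so the target fraction is f = 900/1763 ≈ 0.511.
Interpolate at f ≈ 0.511 with slerp weights a = sin((1−f)δ)/sin δ ≈ 0.506, b = sin(fδ)/sin δ ≈ 0.528.
p = a·p₁ + b·p₂ ≈ (0.723, -0.683, 0.110); φ = arcsin(p_z) ≈ 6.30°, λ = atan2(p_y, p_x) ≈ -43.37°.

≈ lat 6°N, lon 43°W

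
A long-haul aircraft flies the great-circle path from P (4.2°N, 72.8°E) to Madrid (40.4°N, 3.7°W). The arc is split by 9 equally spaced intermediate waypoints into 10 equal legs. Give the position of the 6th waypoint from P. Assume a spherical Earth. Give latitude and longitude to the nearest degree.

≈ (31°N, 33°E)

The haversine formula gives a central angle δ ≈ 1.344 rad (77.0°) between the endpoints.
Interpolate at f = 6/10 with slerp weights a = sin((1−f)δ)/sin δ ≈ 0.526, b = sin(fδ)/sin δ ≈ 0.741.
p = a·p₁ + b·p₂ ≈ (0.718, 0.464, 0.519); φ = arcsin(p_z) ≈ 31.24°, λ = atan2(p_y, p_x) ≈ 32.89°.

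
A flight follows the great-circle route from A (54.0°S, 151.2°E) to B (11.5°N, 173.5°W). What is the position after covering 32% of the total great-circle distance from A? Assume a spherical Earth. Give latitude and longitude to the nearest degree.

≈ (34°S, 168°E)

Convert each endpoint to a unit vector on the sphere (x = cos φ cos λ, y = cos φ sin λ, z = sin φ).
The central angle between the endpoints is δ = arccos(p₁·p₂) ≈ 1.257 rad (72.0°).
Interpolate at f = 0.32 with slerp weights a = sin((1−f)δ)/sin δ ≈ 0.793, b = sin(fδ)/sin δ ≈ 0.412.
p = a·p₁ + b·p₂ ≈ (-0.809, 0.179, -0.560); φ = arcsin(p_z) ≈ -34.03°, λ = atan2(p_y, p_x) ≈ 167.53°.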